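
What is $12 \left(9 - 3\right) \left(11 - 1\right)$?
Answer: $720$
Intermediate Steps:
$12 \left(9 - 3\right) \left(11 - 1\right) = 12 \cdot 6 \cdot 10 = 72 \cdot 10 = 720$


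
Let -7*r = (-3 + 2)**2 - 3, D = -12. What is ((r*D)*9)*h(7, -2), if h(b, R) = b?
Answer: -216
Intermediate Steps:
r = 2/7 (r = -((-3 + 2)**2 - 3)/7 = -((-1)**2 - 3)/7 = -(1 - 3)/7 = -1/7*(-2) = 2/7 ≈ 0.28571)
((r*D)*9)*h(7, -2) = (((2/7)*(-12))*9)*7 = -24/7*9*7 = -216/7*7 = -216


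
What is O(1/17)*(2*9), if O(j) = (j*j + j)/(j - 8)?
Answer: -12/85 ≈ -0.14118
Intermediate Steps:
O(j) = (j + j²)/(-8 + j) (O(j) = (j² + j)/(-8 + j) = (j + j²)/(-8 + j))
O(1/17)*(2*9) = ((1 + 1/17)/(17*(-8 + 1/17)))*(2*9) = ((1 + 1/17)/(17*(-8 + 1/17)))*18 = ((1/17)*(18/17)/(-135/17))*18 = ((1/17)*(-17/135)*(18/17))*18 = -2/255*18 = -12/85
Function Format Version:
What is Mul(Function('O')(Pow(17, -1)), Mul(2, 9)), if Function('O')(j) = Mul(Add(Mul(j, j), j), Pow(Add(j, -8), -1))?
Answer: Rational(-12, 85) ≈ -0.14118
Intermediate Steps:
Function('O')(j) = Mul(Pow(Add(-8, j), -1), Add(j, Pow(j, 2))) (Function('O')(j) = Mul(Add(Pow(j, 2), j), Pow(Add(-8, j), -1)) = Mul(Add(j, Pow(j, 2)), Pow(Add(-8, j), -1)) = Mul(Pow(Add(-8, j), -1), Add(j, Pow(j, 2))))
Mul(Function('O')(Pow(17, -1)), Mul(2, 9)) = Mul(Mul(Pow(17, -1), Pow(Add(-8, Pow(17, -1)), -1), Add(1, Pow(17, -1))), Mul(2, 9)) = Mul(Mul(Rational(1, 17), Pow(Add(-8, Rational(1, 17)), -1), Add(1, Rational(1, 17))), 18) = Mul(Mul(Rational(1, 17), Pow(Rational(-135, 17), -1), Rational(18, 17)), 18) = Mul(Mul(Rational(1, 17), Rational(-17, 135), Rational(18, 17)), 18) = Mul(Rational(-2, 255), 18) = Rational(-12, 85)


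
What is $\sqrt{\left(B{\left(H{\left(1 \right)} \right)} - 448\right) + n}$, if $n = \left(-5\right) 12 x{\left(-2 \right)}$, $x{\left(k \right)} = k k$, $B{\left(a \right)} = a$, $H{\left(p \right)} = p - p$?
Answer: $4 i \sqrt{43} \approx 26.23 i$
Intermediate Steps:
$H{\left(p \right)} = 0$
$x{\left(k \right)} = k^{2}$
$n = -240$ ($n = \left(-5\right) 12 \left(-2\right)^{2} = \left(-60\right) 4 = -240$)
$\sqrt{\left(B{\left(H{\left(1 \right)} \right)} - 448\right) + n} = \sqrt{\left(0 - 448\right) - 240} = \sqrt{-448 - 240} = \sqrt{-688} = 4 i \sqrt{43}$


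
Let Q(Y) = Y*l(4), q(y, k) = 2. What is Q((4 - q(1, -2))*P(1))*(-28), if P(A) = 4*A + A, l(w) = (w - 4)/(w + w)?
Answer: 0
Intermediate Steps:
l(w) = (-4 + w)/(2*w) (l(w) = (-4 + w)/((2*w)) = (-4 + w)*(1/(2*w)) = (-4 + w)/(2*w))
P(A) = 5*A
Q(Y) = 0 (Q(Y) = Y*((½)*(-4 + 4)/4) = Y*((½)*(¼)*0) = Y*0 = 0)
Q((4 - q(1, -2))*P(1))*(-28) = 0*(-28) = 0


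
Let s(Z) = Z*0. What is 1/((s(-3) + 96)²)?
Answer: 1/9216 ≈ 0.00010851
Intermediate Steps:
s(Z) = 0
1/((s(-3) + 96)²) = 1/((0 + 96)²) = 1/(96²) = 1/9216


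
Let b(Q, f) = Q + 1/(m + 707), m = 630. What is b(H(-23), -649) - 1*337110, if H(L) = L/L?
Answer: -450714732/1337 ≈ -3.3711e+5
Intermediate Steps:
H(L) = 1
b(Q, f) = 1/1337 + Q (b(Q, f) = Q + 1/(630 + 707) = Q + 1/1337 = 1/1337 + Q)
b(H(-23), -649) - 1*337110 = (1/1337 + 1) - 1*337110 = 1338/1337 - 337110 = -450714732/1337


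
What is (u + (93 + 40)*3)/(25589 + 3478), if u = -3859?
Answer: -3460/29067 ≈ -0.11904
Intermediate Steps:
(u + (93 + 40)*3)/(25589 + 3478) = (-3859 + (93 + 40)*3)/(25589 + 3478) = (-3859 + 133*3)/29067 = (-3859 + 399)*(1/29067) = -3460*1/29067 = -3460/29067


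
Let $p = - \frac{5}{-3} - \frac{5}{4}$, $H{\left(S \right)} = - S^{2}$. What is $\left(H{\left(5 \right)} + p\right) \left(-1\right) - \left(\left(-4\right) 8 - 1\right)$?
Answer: $\frac{691}{12} \approx 57.583$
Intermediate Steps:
$p = \frac{5}{12}$ ($p = \left(-5\right) \left(- \frac{1}{3}\right) - \frac{5}{4} = \frac{5}{3} - \frac{5}{4} = \frac{5}{12} \approx 0.41667$)
$\left(H{\left(5 \right)} + p\right) \left(-1\right) - \left(\left(-4\right) 8 - 1\right) = \left(- 5^{2} + \frac{5}{12}\right) \left(-1\right) - \left(\left(-4\right) 8 - 1\right) = \left(\left(-1\right) 25 + \frac{5}{12}\right) \left(-1\right) - \left(-32 - 1\right) = \left(-25 + \frac{5}{12}\right) \left(-1\right) - -33 = \left(- \frac{295}{12}\right) \left(-1\right) + 33 = \frac{295}{12} + 33 = \frac{691}{12}$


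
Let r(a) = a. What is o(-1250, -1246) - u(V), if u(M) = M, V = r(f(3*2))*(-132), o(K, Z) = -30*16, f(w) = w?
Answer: 312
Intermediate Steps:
o(K, Z) = -480
V = -792 (V = (3*2)*(-132) = 6*(-132) = -792)
o(-1250, -1246) - u(V) = -480 - 1*(-792) = -480 + 792 = 312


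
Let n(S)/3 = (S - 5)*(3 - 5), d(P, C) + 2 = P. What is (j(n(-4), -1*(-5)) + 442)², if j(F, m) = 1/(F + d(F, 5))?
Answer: 2195203609/11236 ≈ 1.9537e+5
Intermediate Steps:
d(P, C) = -2 + P
n(S) = 30 - 6*S (n(S) = 3*((S - 5)*(3 - 5)) = 3*((-5 + S)*(-2)) = 3*(10 - 2*S) = 30 - 6*S)
j(F, m) = 1/(-2 + 2*F) (j(F, m) = 1/(F + (-2 + F)) = 1/(-2 + 2*F))
(j(n(-4), -1*(-5)) + 442)² = (1/(2*(-1 + (30 - 6*(-4)))) + 442)² = (1/(2*(-1 + (30 + 24))) + 442)² = (1/(2*(-1 + 54)) + 442)² = ((½)/53 + 442)² = ((½)*(1/53) + 442)² = (1/106 + 442)² = (46853/106)² = 2195203609/11236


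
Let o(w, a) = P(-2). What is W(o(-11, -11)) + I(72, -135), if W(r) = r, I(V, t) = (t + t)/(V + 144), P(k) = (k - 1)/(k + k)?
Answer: -1/2 ≈ -0.50000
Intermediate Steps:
P(k) = (-1 + k)/(2*k) (P(k) = (-1 + k)/((2*k)) = (-1 + k)*(1/(2*k)) = (-1 + k)/(2*k))
I(V, t) = 2*t/(144 + V) (I(V, t) = (2*t)/(144 + V) = 2*t/(144 + V))
o(w, a) = 3/4 (o(w, a) = (1/2)*(-1 - 2)/(-2) = (1/2)*(-1/2)*(-3) = 3/4)
W(o(-11, -11)) + I(72, -135) = 3/4 + 2*(-135)/(144 + 72) = 3/4 + 2*(-135)/216 = 3/4 + 2*(-135)*(1/216) = 3/4 - 5/4 = -1/2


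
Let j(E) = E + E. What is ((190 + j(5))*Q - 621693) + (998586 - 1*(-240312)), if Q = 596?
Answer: 736405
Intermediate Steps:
j(E) = 2*E
((190 + j(5))*Q - 621693) + (998586 - 1*(-240312)) = ((190 + 2*5)*596 - 621693) + (998586 - 1*(-240312)) = ((190 + 10)*596 - 621693) + (998586 + 240312) = (200*596 - 621693) + 1238898 = (119200 - 621693) + 1238898 = -502493 + 1238898 = 736405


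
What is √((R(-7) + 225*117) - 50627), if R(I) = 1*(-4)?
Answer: I*√24306 ≈ 155.9*I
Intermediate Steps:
R(I) = -4
√((R(-7) + 225*117) - 50627) = √((-4 + 225*117) - 50627) = √((-4 + 26325) - 50627) = √(26321 - 50627) = √(-24306) = I*√24306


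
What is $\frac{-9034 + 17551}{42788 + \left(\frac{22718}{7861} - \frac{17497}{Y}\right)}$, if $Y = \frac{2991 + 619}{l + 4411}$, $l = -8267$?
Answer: $\frac{120848607285}{872349102706} \approx 0.13853$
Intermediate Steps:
$Y = - \frac{1805}{1928}$ ($Y = \frac{2991 + 619}{-8267 + 4411} = \frac{3610}{-3856} = 3610 \left(- \frac{1}{3856}\right) = - \frac{1805}{1928} \approx -0.9362$)
$\frac{-9034 + 17551}{42788 + \left(\frac{22718}{7861} - \frac{17497}{Y}\right)} = \frac{-9034 + 17551}{42788 + \left(\frac{22718}{7861} - \frac{17497}{- \frac{1805}{1928}}\right)} = \frac{8517}{42788 + \left(22718 \cdot \frac{1}{7861} - - \frac{33734216}{1805}\right)} = \frac{8517}{42788 + \left(\frac{22718}{7861} + \frac{33734216}{1805}\right)} = \frac{8517}{42788 + \frac{265225677966}{14189105}} = \frac{8517}{\frac{872349102706}{14189105}} = 8517 \cdot \frac{14189105}{872349102706} = \frac{120848607285}{872349102706}$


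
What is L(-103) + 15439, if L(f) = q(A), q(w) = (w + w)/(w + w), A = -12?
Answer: 15440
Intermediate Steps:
q(w) = 1 (q(w) = (2*w)/((2*w)) = (2*w)*(1/(2*w)) = 1)
L(f) = 1
L(-103) + 15439 = 1 + 15439 = 15440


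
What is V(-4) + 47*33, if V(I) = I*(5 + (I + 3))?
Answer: 1535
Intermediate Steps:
V(I) = I*(8 + I) (V(I) = I*(5 + (3 + I)) = I*(8 + I))
V(-4) + 47*33 = -4*(8 - 4) + 47*33 = -4*4 + 1551 = -16 + 1551 = 1535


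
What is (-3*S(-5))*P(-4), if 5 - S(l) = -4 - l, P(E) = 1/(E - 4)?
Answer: 3/2 ≈ 1.5000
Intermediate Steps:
P(E) = 1/(-4 + E)
S(l) = 9 + l (S(l) = 5 - (-4 - l) = 5 + (4 + l) = 9 + l)
(-3*S(-5))*P(-4) = (-3*(9 - 5))/(-4 - 4) = -3*4/(-8) = -12*(-1/8) = 3/2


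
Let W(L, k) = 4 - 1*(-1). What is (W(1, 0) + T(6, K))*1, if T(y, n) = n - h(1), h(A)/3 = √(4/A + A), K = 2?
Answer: 7 - 3*√5 ≈ 0.29180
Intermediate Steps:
h(A) = 3*√(A + 4/A) (h(A) = 3*√(4/A + A) = 3*√(A + 4/A))
T(y, n) = n - 3*√5 (T(y, n) = n - 3*√(1 + 4/1) = n - 3*√(1 + 4*1) = n - 3*√(1 + 4) = n - 3*√5)
W(L, k) = 5 (W(L, k) = 4 + 1 = 5)
(W(1, 0) + T(6, K))*1 = (5 + (2 - 3*√5))*1 = (7 - 3*√5)*1 = 7 - 3*√5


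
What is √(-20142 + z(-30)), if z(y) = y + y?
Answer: I*√20202 ≈ 142.13*I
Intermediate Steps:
z(y) = 2*y
√(-20142 + z(-30)) = √(-20142 + 2*(-30)) = √(-20142 - 60) = √(-20202) = I*√20202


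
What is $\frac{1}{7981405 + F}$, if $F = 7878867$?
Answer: $\frac{1}{15860272} \approx 6.3051 \cdot 10^{-8}$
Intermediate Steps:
$\frac{1}{7981405 + F} = \frac{1}{7981405 + 7878867} = \frac{1}{15860272}$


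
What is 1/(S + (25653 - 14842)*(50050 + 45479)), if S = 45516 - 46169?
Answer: 1/1032763366 ≈ 9.6828e-10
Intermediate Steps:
S = -653
1/(S + (25653 - 14842)*(50050 + 45479)) = 1/(-653 + (25653 - 14842)*(50050 + 45479)) = 1/(-653 + 10811*95529) = 1/(-653 + 1032764019) = 1/1032763366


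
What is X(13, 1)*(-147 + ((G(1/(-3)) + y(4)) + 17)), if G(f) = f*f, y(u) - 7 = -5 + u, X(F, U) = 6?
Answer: -2230/3 ≈ -743.33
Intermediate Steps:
y(u) = 2 + u (y(u) = 7 + (-5 + u) = 2 + u)
G(f) = f²
X(13, 1)*(-147 + ((G(1/(-3)) + y(4)) + 17)) = 6*(-147 + (((1/(-3))² + (2 + 4)) + 17)) = 6*(-147 + (((-⅓)² + 6) + 17)) = 6*(-147 + ((⅑ + 6) + 17)) = 6*(-147 + (55/9 + 17)) = 6*(-147 + 208/9) = 6*(-1115/9) = -2230/3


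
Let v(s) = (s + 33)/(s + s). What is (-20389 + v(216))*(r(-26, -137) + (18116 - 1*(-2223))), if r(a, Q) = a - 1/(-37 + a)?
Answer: -67092360335/162 ≈ -4.1415e+8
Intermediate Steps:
v(s) = (33 + s)/(2*s) (v(s) = (33 + s)/((2*s)) = (33 + s)*(1/(2*s)) = (33 + s)/(2*s))
(-20389 + v(216))*(r(-26, -137) + (18116 - 1*(-2223))) = (-20389 + (½)*(33 + 216)/216)*((-1 + (-26)² - 37*(-26))/(-37 - 26) + (18116 - 1*(-2223))) = (-20389 + (½)*(1/216)*249)*((-1 + 676 + 962)/(-63) + (18116 + 2223)) = (-20389 + 83/144)*(-1/63*1637 + 20339) = -2935933*(-1637/63 + 20339)/144 = -2935933/144*1279720/63 = -67092360335/162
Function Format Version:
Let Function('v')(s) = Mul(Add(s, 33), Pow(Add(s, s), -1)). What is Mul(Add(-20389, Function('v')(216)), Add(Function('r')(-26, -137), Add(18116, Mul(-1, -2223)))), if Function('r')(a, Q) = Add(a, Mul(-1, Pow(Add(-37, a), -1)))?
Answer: Rational(-67092360335, 162) ≈ -4.1415e+8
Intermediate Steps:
Function('v')(s) = Mul(Rational(1, 2), Pow(s, -1), Add(33, s)) (Function('v')(s) = Mul(Add(33, s), Pow(Mul(2, s), -1)) = Mul(Add(33, s), Mul(Rational(1, 2), Pow(s, -1))) = Mul(Rational(1, 2), Pow(s, -1), Add(33, s)))
Mul(Add(-20389, Function('v')(216)), Add(Function('r')(-26, -137), Add(18116, Mul(-1, -2223)))) = Mul(Add(-20389, Mul(Rational(1, 2), Pow(216, -1), Add(33, 216))), Add(Mul(Pow(Add(-37, -26), -1), Add(-1, Pow(-26, 2), Mul(-37, -26))), Add(18116, Mul(-1, -2223)))) = Mul(Add(-20389, Mul(Rational(1, 2), Rational(1, 216), 249)), Add(Mul(Pow(-63, -1), Add(-1, 676, 962)), Add(18116, 2223))) = Mul(Add(-20389, Rational(83, 144)), Add(Mul(Rational(-1, 63), 1637), 20339)) = Mul(Rational(-2935933, 144), Add(Rational(-1637, 63), 20339)) = Mul(Rational(-2935933, 144), Rational(1279720, 63)) = Rational(-67092360335, 162)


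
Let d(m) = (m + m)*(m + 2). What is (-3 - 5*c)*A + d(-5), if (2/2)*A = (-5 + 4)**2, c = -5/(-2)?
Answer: 29/2 ≈ 14.500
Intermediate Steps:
d(m) = 2*m*(2 + m) (d(m) = (2*m)*(2 + m) = 2*m*(2 + m))
c = 5/2 (c = -5*(-1/2) = 5/2 ≈ 2.5000)
A = 1 (A = (-5 + 4)**2 = (-1)**2 = 1)
(-3 - 5*c)*A + d(-5) = (-3 - 5*5/2)*1 + 2*(-5)*(2 - 5) = (-3 - 25/2)*1 + 2*(-5)*(-3) = -31/2*1 + 30 = -31/2 + 30 = 29/2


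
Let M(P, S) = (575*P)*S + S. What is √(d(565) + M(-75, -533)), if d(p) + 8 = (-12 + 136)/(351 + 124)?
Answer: 4*√12965024091/95 ≈ 4794.3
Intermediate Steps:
M(P, S) = S + 575*P*S (M(P, S) = 575*P*S + S = S + 575*P*S)
d(p) = -3676/475 (d(p) = -8 + (-12 + 136)/(351 + 124) = -8 + 124/475 = -3676/475)
√(d(565) + M(-75, -533)) = √(-3676/475 - 533*(1 + 575*(-75))) = √(-3676/475 - 533*(1 - 43125)) = √(-3676/475 - 533*(-43124)) = √(-3676/475 + 22985092) = √(10917915024/475) = 4*√12965024091/95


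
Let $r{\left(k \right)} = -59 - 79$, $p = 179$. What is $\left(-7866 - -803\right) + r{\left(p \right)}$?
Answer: $-7201$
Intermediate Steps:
$r{\left(k \right)} = -138$ ($r{\left(k \right)} = -59 - 79 = -138$)
$\left(-7866 - -803\right) + r{\left(p \right)} = \left(-7866 - -803\right) - 138 = \left(-7866 + 803\right) - 138 = -7063 - 138 = -7201$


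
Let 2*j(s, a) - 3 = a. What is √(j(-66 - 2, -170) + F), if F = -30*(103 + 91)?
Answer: I*√23614/2 ≈ 76.834*I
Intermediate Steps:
j(s, a) = 3/2 + a/2
F = -5820 (F = -30*194 = -5820)
√(j(-66 - 2, -170) + F) = √((3/2 + (½)*(-170)) - 5820) = √((3/2 - 85) - 5820) = √(-167/2 - 5820) = √(-11807/2) = I*√23614/2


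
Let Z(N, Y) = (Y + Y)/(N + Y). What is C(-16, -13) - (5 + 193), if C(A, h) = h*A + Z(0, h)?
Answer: 12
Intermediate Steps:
Z(N, Y) = 2*Y/(N + Y) (Z(N, Y) = (2*Y)/(N + Y) = 2*Y/(N + Y))
C(A, h) = 2 + A*h (C(A, h) = h*A + 2*h/(0 + h) = A*h + 2*h/h = A*h + 2 = 2 + A*h)
C(-16, -13) - (5 + 193) = (2 - 16*(-13)) - (5 + 193) = (2 + 208) - 1*198 = 210 - 198 = 12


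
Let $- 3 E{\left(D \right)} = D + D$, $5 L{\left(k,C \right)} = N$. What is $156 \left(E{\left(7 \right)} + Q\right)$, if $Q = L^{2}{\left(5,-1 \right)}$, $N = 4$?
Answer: $- \frac{15704}{25} \approx -628.16$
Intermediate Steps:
$L{\left(k,C \right)} = \frac{4}{5}$ ($L{\left(k,C \right)} = \frac{1}{5} \cdot 4 = \frac{4}{5}$)
$E{\left(D \right)} = - \frac{2 D}{3}$ ($E{\left(D \right)} = - \frac{D + D}{3} = - \frac{2 D}{3}$)
$Q = \frac{16}{25}$ ($Q = \left(\frac{4}{5}\right)^{2} = \frac{16}{25} \approx 0.64$)
$156 \left(E{\left(7 \right)} + Q\right) = 156 \left(\left(- \frac{2}{3}\right) 7 + \frac{16}{25}\right) = 156 \left(- \frac{14}{3} + \frac{16}{25}\right) = 156 \left(- \frac{302}{75}\right) = - \frac{15704}{25}$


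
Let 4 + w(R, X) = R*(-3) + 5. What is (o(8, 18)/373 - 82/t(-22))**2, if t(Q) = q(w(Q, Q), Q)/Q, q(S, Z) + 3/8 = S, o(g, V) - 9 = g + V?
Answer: 17358326001/23512801 ≈ 738.25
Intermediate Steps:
o(g, V) = 9 + V + g (o(g, V) = 9 + (g + V) = 9 + (V + g) = 9 + V + g)
w(R, X) = 1 - 3*R (w(R, X) = -4 + (R*(-3) + 5) = -4 + (-3*R + 5) = -4 + (5 - 3*R) = 1 - 3*R)
q(S, Z) = -3/8 + S
t(Q) = (5/8 - 3*Q)/Q (t(Q) = (-3/8 + (1 - 3*Q))/Q = (5/8 - 3*Q)/Q)
(o(8, 18)/373 - 82/t(-22))**2 = ((9 + 18 + 8)/373 - 82/(-3 + (5/8)/(-22)))**2 = (35*(1/373) - 82/(-3 + (5/8)*(-1/22)))**2 = (35/373 - 82/(-3 - 5/176))**2 = (35/373 - 82/(-533/176))**2 = (35/373 - 82*(-176/533))**2 = (35/373 + 352/13)**2 = (131751/4849)**2 = 17358326001/23512801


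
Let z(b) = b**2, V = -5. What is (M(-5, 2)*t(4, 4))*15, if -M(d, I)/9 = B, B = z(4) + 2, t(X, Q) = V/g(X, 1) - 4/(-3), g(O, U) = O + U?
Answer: -810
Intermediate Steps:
t(X, Q) = 4/3 - 5/(1 + X) (t(X, Q) = -5/(X + 1) - 4/(-3) = -5/(1 + X) - 4*(-1/3) = -5/(1 + X) + 4/3 = 4/3 - 5/(1 + X))
B = 18 (B = 4**2 + 2 = 16 + 2 = 18)
M(d, I) = -162 (M(d, I) = -9*18 = -162)
(M(-5, 2)*t(4, 4))*15 = -54*(-11 + 4*4)/(1 + 4)*15 = -54*(-11 + 16)/5*15 = -54*5/5*15 = -162*1/3*15 = -54*15 = -810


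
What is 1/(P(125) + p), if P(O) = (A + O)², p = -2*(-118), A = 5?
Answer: 1/17136 ≈ 5.8357e-5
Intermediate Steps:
p = 236
P(O) = (5 + O)²
1/(P(125) + p) = 1/((5 + 125)² + 236) = 1/(130² + 236) = 1/(16900 + 236) = 1/17136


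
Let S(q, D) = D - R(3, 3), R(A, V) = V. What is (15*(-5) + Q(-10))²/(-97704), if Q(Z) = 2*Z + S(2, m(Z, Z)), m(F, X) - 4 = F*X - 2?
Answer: -2/12213 ≈ -0.00016376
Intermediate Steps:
m(F, X) = 2 + F*X (m(F, X) = 4 + (F*X - 2) = 4 + (-2 + F*X) = 2 + F*X)
S(q, D) = -3 + D (S(q, D) = D - 1*3 = D - 3 = -3 + D)
Q(Z) = -1 + Z² + 2*Z (Q(Z) = 2*Z + (-3 + (2 + Z*Z)) = 2*Z + (-3 + (2 + Z²)) = 2*Z + (-1 + Z²) = -1 + Z² + 2*Z)
(15*(-5) + Q(-10))²/(-97704) = (15*(-5) + (-1 + (-10)² + 2*(-10)))²/(-97704) = (-75 + (-1 + 100 - 20))²*(-1/97704) = (-75 + 79)²*(-1/97704) = 4²*(-1/97704) = 16*(-1/97704) = -2/12213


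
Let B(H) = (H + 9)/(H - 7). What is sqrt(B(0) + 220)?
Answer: sqrt(10717)/7 ≈ 14.789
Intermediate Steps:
B(H) = (9 + H)/(-7 + H)
sqrt(B(0) + 220) = sqrt((9 + 0)/(-7 + 0) + 220) = sqrt(9/(-7) + 220) = sqrt(-1/7*9 + 220) = sqrt(-9/7 + 220) = sqrt(1531/7) = sqrt(10717)/7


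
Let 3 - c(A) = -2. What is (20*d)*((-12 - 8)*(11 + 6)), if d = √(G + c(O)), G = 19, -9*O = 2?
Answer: -13600*√6 ≈ -33313.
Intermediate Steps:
O = -2/9 (O = -⅑*2 = -2/9 ≈ -0.22222)
c(A) = 5 (c(A) = 3 - 1*(-2) = 3 + 2 = 5)
d = 2*√6 (d = √(19 + 5) = √24 = 2*√6 ≈ 4.8990)
(20*d)*((-12 - 8)*(11 + 6)) = (20*(2*√6))*((-12 - 8)*(11 + 6)) = (40*√6)*(-20*17) = (40*√6)*(-340) = -13600*√6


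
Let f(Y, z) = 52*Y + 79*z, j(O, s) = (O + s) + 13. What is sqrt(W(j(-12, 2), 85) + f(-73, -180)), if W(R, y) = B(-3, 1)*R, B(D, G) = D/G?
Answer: 5*I*sqrt(721) ≈ 134.26*I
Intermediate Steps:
j(O, s) = 13 + O + s
W(R, y) = -3*R (W(R, y) = (-3/1)*R = (-3*1)*R = -3*R)
sqrt(W(j(-12, 2), 85) + f(-73, -180)) = sqrt(-3*(13 - 12 + 2) + (52*(-73) + 79*(-180))) = sqrt(-3*3 + (-3796 - 14220)) = sqrt(-9 - 18016) = sqrt(-18025) = 5*I*sqrt(721)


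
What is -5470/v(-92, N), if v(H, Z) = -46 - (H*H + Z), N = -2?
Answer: 2735/4254 ≈ 0.64292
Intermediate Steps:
v(H, Z) = -46 - Z - H² (v(H, Z) = -46 - (H² + Z) = -46 - (Z + H²) = -46 + (-Z - H²) = -46 - Z - H²)
-5470/v(-92, N) = -5470/(-46 - 1*(-2) - 1*(-92)²) = -5470/(-46 + 2 - 1*8464) = -5470/(-46 + 2 - 8464) = -5470/(-8508) = -5470*(-1/8508) = 2735/4254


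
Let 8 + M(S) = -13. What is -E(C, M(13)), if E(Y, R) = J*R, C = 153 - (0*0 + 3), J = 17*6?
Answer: 2142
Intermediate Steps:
J = 102
C = 150 (C = 153 - (0 + 3) = 153 - 1*3 = 153 - 3 = 150)
M(S) = -21 (M(S) = -8 - 13 = -21)
E(Y, R) = 102*R
-E(C, M(13)) = -102*(-21) = -1*(-2142) = 2142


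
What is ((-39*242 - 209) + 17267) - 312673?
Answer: -305053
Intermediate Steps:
((-39*242 - 209) + 17267) - 312673 = ((-9438 - 209) + 17267) - 312673 = (-9647 + 17267) - 312673 = 7620 - 312673 = -305053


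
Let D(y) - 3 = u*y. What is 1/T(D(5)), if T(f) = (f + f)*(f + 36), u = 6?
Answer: 1/4554 ≈ 0.00021959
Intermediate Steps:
D(y) = 3 + 6*y
T(f) = 2*f*(36 + f) (T(f) = (2*f)*(36 + f) = 2*f*(36 + f))
1/T(D(5)) = 1/(2*(3 + 6*5)*(36 + (3 + 6*5))) = 1/(2*(3 + 30)*(36 + (3 + 30))) = 1/(2*33*(36 + 33)) = 1/(2*33*69) = 1/4554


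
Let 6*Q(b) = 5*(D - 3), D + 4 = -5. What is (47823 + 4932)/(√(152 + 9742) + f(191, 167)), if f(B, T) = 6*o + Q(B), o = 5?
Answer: -527550/4747 + 52755*√9894/9494 ≈ 441.58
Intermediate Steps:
D = -9 (D = -4 - 5 = -9)
Q(b) = -10 (Q(b) = (5*(-9 - 3))/6 = (5*(-12))/6 = (⅙)*(-60) = -10)
f(B, T) = 20 (f(B, T) = 6*5 - 10 = 30 - 10 = 20)
(47823 + 4932)/(√(152 + 9742) + f(191, 167)) = (47823 + 4932)/(√(152 + 9742) + 20) = 52755/(√9894 + 20) = 52755/(20 + √9894)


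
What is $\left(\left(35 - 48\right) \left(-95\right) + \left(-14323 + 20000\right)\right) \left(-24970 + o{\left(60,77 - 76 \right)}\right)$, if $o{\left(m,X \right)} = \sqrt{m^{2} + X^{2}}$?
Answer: $-172592640 + 6912 \sqrt{3601} \approx -1.7218 \cdot 10^{8}$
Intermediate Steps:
$o{\left(m,X \right)} = \sqrt{X^{2} + m^{2}}$
$\left(\left(35 - 48\right) \left(-95\right) + \left(-14323 + 20000\right)\right) \left(-24970 + o{\left(60,77 - 76 \right)}\right) = \left(\left(35 - 48\right) \left(-95\right) + \left(-14323 + 20000\right)\right) \left(-24970 + \sqrt{\left(77 - 76\right)^{2} + 60^{2}}\right) = \left(\left(-13\right) \left(-95\right) + 5677\right) \left(-24970 + \sqrt{1^{2} + 3600}\right) = \left(1235 + 5677\right) \left(-24970 + \sqrt{1 + 3600}\right) = 6912 \left(-24970 + \sqrt{3601}\right) = -172592640 + 6912 \sqrt{3601}$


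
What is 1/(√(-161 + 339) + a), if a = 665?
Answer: 665/442047 - √178/442047 ≈ 0.0014742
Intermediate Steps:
1/(√(-161 + 339) + a) = 1/(√(-161 + 339) + 665) = 1/(√178 + 665) = 1/(665 + √178)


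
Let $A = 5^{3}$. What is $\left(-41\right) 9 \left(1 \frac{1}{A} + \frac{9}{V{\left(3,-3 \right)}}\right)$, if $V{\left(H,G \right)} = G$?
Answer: $\frac{138006}{125} \approx 1104.0$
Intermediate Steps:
$A = 125$
$\left(-41\right) 9 \left(1 \frac{1}{A} + \frac{9}{V{\left(3,-3 \right)}}\right) = \left(-41\right) 9 \left(1 \cdot \frac{1}{125} + \frac{9}{-3}\right) = - 369 \left(1 \cdot \frac{1}{125} + 9 \left(- \frac{1}{3}\right)\right) = - 369 \left(\frac{1}{125} - 3\right) = \left(-369\right) \left(- \frac{374}{125}\right) = \frac{138006}{125}$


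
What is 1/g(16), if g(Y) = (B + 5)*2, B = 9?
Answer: 1/28 ≈ 0.035714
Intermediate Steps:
g(Y) = 28 (g(Y) = (9 + 5)*2 = 14*2 = 28)
1/g(16) = 1/28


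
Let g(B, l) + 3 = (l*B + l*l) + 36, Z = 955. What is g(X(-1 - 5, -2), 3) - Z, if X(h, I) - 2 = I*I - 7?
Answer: -916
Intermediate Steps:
X(h, I) = -5 + I² (X(h, I) = 2 + (I*I - 7) = 2 + (I² - 7) = 2 + (-7 + I²) = -5 + I²)
g(B, l) = 33 + l² + B*l (g(B, l) = -3 + ((l*B + l*l) + 36) = -3 + ((B*l + l²) + 36) = -3 + ((l² + B*l) + 36) = -3 + (36 + l² + B*l) = 33 + l² + B*l)
g(X(-1 - 5, -2), 3) - Z = (33 + 3² + (-5 + (-2)²)*3) - 1*955 = (33 + 9 + (-5 + 4)*3) - 955 = (33 + 9 - 1*3) - 955 = (33 + 9 - 3) - 955 = 39 - 955 = -916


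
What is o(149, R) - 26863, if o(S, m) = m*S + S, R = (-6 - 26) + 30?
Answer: -27012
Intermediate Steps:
R = -2 (R = -32 + 30 = -2)
o(S, m) = S + S*m (o(S, m) = S*m + S = S + S*m)
o(149, R) - 26863 = 149*(1 - 2) - 26863 = 149*(-1) - 26863 = -149 - 26863 = -27012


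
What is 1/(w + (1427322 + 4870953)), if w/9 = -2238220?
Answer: -1/13845705 ≈ -7.2225e-8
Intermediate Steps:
w = -20143980 (w = 9*(-2238220) = -20143980)
1/(w + (1427322 + 4870953)) = 1/(-20143980 + (1427322 + 4870953)) = 1/(-20143980 + 6298275) = 1/(-13845705) = -1/13845705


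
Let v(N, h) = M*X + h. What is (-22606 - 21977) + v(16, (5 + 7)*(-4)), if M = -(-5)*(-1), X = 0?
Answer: -44631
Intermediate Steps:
M = -5 (M = -5*1 = -5)
v(N, h) = h (v(N, h) = -5*0 + h = 0 + h = h)
(-22606 - 21977) + v(16, (5 + 7)*(-4)) = (-22606 - 21977) + (5 + 7)*(-4) = -44583 + 12*(-4) = -44583 - 48 = -44631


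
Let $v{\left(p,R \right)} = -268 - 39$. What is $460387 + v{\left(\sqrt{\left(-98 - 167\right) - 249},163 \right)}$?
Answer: $460080$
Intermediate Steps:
$v{\left(p,R \right)} = -307$
$460387 + v{\left(\sqrt{\left(-98 - 167\right) - 249},163 \right)} = 460387 - 307 = 460080$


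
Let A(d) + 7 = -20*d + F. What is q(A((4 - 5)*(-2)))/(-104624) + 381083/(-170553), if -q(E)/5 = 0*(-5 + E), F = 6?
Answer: -381083/170553 ≈ -2.2344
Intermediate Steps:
A(d) = -1 - 20*d (A(d) = -7 + (-20*d + 6) = -7 + (6 - 20*d) = -1 - 20*d)
q(E) = 0 (q(E) = -0*(-5 + E) = -5*0 = 0)
q(A((4 - 5)*(-2)))/(-104624) + 381083/(-170553) = 0/(-104624) + 381083/(-170553) = 0*(-1/104624) + 381083*(-1/170553) = 0 - 381083/170553 = -381083/170553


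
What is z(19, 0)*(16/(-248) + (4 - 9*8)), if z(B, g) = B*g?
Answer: 0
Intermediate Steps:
z(19, 0)*(16/(-248) + (4 - 9*8)) = (19*0)*(16/(-248) + (4 - 9*8)) = 0*(16*(-1/248) + (4 - 72)) = 0*(-2/31 - 68) = 0*(-2110/31) = 0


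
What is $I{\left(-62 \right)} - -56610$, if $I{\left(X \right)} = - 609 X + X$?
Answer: $94306$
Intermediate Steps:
$I{\left(X \right)} = - 608 X$
$I{\left(-62 \right)} - -56610 = \left(-608\right) \left(-62\right) - -56610 = 37696 + 56610 = 94306$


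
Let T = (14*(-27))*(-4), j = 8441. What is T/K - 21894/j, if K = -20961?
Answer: -52409214/19659089 ≈ -2.6659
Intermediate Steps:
T = 1512 (T = -378*(-4) = 1512)
T/K - 21894/j = 1512/(-20961) - 21894/8441 = 1512*(-1/20961) - 21894*1/8441 = -168/2329 - 21894/8441 = -52409214/19659089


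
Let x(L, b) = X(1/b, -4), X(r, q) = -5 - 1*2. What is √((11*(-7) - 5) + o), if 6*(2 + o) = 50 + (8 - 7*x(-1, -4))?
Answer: I*√2382/6 ≈ 8.1343*I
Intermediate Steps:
X(r, q) = -7 (X(r, q) = -5 - 2 = -7)
x(L, b) = -7
o = 95/6 (o = -2 + (50 + (8 - 7*(-7)))/6 = -2 + (50 + (8 + 49))/6 = -2 + (50 + 57)/6 = -2 + (⅙)*107 = -2 + 107/6 = 95/6 ≈ 15.833)
√((11*(-7) - 5) + o) = √((11*(-7) - 5) + 95/6) = √((-77 - 5) + 95/6) = √(-82 + 95/6) = √(-397/6) = I*√2382/6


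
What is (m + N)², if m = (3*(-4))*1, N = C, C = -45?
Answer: 3249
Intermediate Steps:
N = -45
m = -12 (m = -12*1 = -12)
(m + N)² = (-12 - 45)² = (-57)² = 3249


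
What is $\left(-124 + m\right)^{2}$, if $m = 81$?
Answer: $1849$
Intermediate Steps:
$\left(-124 + m\right)^{2} = \left(-124 + 81\right)^{2} = \left(-43\right)^{2} = 1849$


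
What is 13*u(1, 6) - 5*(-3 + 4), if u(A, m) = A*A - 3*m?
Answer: -226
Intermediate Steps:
u(A, m) = A² - 3*m
13*u(1, 6) - 5*(-3 + 4) = 13*(1² - 3*6) - 5*(-3 + 4) = 13*(1 - 18) - 5*1 = 13*(-17) - 5 = -221 - 5 = -226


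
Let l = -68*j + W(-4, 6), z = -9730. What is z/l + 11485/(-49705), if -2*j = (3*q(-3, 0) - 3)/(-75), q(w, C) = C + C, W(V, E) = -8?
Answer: 1208883474/825103 ≈ 1465.1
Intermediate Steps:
q(w, C) = 2*C
j = -1/50 (j = -(3*(2*0) - 3)/(2*(-75)) = -(3*0 - 3)*(-1)/(2*75) = -(0 - 3)*(-1)/(2*75) = -(-3)*(-1)/(2*75) = -½*1/25 = -1/50 ≈ -0.020000)
l = -166/25 (l = -68*(-1/50) - 8 = 34/25 - 8 = -166/25 ≈ -6.6400)
z/l + 11485/(-49705) = -9730/(-166/25) + 11485/(-49705) = -9730*(-25/166) + 11485*(-1/49705) = 121625/83 - 2297/9941 = 1208883474/825103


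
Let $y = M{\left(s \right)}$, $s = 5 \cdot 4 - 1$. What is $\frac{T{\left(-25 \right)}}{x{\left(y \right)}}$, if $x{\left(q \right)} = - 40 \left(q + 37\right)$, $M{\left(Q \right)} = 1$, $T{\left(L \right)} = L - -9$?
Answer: $\frac{1}{95} \approx 0.010526$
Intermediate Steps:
$s = 19$ ($s = 20 - 1 = 19$)
$T{\left(L \right)} = 9 + L$ ($T{\left(L \right)} = L + 9 = 9 + L$)
$y = 1$
$x{\left(q \right)} = -1480 - 40 q$ ($x{\left(q \right)} = - 40 \left(37 + q\right) = -1480 - 40 q$)
$\frac{T{\left(-25 \right)}}{x{\left(y \right)}} = \frac{9 - 25}{-1480 - 40} = - \frac{16}{-1480 - 40} = - \frac{16}{-1520} = \left(-16\right) \left(- \frac{1}{1520}\right) = \frac{1}{95}$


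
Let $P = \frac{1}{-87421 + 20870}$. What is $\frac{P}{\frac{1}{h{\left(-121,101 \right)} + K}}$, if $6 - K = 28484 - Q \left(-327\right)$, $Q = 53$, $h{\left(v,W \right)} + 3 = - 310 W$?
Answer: $\frac{77122}{66551} \approx 1.1588$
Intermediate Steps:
$h{\left(v,W \right)} = -3 - 310 W$
$P = - \frac{1}{66551}$ ($P = \frac{1}{-66551} = - \frac{1}{66551} \approx -1.5026 \cdot 10^{-5}$)
$K = -45809$ ($K = 6 - \left(28484 - 53 \left(-327\right)\right) = 6 - \left(28484 - -17331\right) = 6 - \left(28484 + 17331\right) = 6 - 45815 = -45809$)
$\frac{P}{\frac{1}{h{\left(-121,101 \right)} + K}} = - \frac{1}{66551 \frac{1}{\left(-3 - 31310\right) - 45809}} = - \frac{1}{66551 \frac{1}{-31313 - 45809}} = - \frac{1}{66551 \frac{1}{-77122}} = - \frac{1}{66551 \left(- \frac{1}{77122}\right)} = \left(- \frac{1}{66551}\right) \left(-77122\right) = \frac{77122}{66551}$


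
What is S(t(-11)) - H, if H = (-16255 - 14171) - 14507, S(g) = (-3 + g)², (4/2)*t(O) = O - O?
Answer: 44942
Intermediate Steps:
t(O) = 0 (t(O) = (O - O)/2 = (½)*0 = 0)
H = -44933 (H = -30426 - 14507 = -44933)
S(t(-11)) - H = (-3 + 0)² - 1*(-44933) = (-3)² + 44933 = 9 + 44933 = 44942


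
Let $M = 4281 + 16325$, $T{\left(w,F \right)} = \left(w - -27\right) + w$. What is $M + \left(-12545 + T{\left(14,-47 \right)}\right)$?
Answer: $8116$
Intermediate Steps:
$T{\left(w,F \right)} = 27 + 2 w$ ($T{\left(w,F \right)} = \left(w + 27\right) + w = \left(27 + w\right) + w = 27 + 2 w$)
$M = 20606$
$M + \left(-12545 + T{\left(14,-47 \right)}\right) = 20606 + \left(-12545 + \left(27 + 2 \cdot 14\right)\right) = 20606 + \left(-12545 + \left(27 + 28\right)\right) = 20606 + \left(-12545 + 55\right) = 20606 - 12490 = 8116$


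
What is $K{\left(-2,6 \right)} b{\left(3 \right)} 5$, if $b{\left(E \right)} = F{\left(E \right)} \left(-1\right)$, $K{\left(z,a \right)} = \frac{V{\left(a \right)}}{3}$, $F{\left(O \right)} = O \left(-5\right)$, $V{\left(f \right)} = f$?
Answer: $150$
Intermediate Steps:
$F{\left(O \right)} = - 5 O$
$K{\left(z,a \right)} = \frac{a}{3}$
$b{\left(E \right)} = 5 E$ ($b{\left(E \right)} = - 5 E \left(-1\right) = 5 E$)
$K{\left(-2,6 \right)} b{\left(3 \right)} 5 = \frac{1}{3} \cdot 6 \cdot 5 \cdot 3 \cdot 5 = 2 \cdot 15 \cdot 5 = 30 \cdot 5 = 150$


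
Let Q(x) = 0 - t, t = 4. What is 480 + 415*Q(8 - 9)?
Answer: -1180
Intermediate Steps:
Q(x) = -4 (Q(x) = 0 - 1*4 = 0 - 4 = -4)
480 + 415*Q(8 - 9) = 480 + 415*(-4) = 480 - 1660 = -1180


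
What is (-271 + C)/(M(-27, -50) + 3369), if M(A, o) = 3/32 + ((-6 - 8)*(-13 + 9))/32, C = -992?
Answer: -40416/107867 ≈ -0.37468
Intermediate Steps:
M(A, o) = 59/32 (M(A, o) = 3*(1/32) - 14*(-4)*(1/32) = 3/32 + 56*(1/32) = 3/32 + 7/4 = 59/32)
(-271 + C)/(M(-27, -50) + 3369) = (-271 - 992)/(59/32 + 3369) = -1263/107867/32 = -1263*32/107867 = -40416/107867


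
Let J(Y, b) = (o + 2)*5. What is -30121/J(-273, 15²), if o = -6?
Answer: 30121/20 ≈ 1506.1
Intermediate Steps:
J(Y, b) = -20 (J(Y, b) = (-6 + 2)*5 = -4*5 = -20)
-30121/J(-273, 15²) = -30121/(-20) = -30121*(-1/20) = 30121/20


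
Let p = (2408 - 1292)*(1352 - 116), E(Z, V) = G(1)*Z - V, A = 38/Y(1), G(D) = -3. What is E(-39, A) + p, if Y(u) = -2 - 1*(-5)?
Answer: 4138441/3 ≈ 1.3795e+6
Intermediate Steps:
Y(u) = 3 (Y(u) = -2 + 5 = 3)
A = 38/3 ≈ 12.667
E(Z, V) = -V - 3*Z (E(Z, V) = -3*Z - V = -V - 3*Z)
p = 1379376 (p = 1116*1236 = 1379376)
E(-39, A) + p = (-1*38/3 - 3*(-39)) + 1379376 = (-38/3 + 117) + 1379376 = 313/3 + 1379376 = 4138441/3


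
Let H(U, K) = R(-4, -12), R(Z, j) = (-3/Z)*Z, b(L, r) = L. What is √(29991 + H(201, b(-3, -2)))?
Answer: 42*√17 ≈ 173.17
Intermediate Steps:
R(Z, j) = -3
H(U, K) = -3
√(29991 + H(201, b(-3, -2))) = √(29991 - 3) = √29988 = 42*√17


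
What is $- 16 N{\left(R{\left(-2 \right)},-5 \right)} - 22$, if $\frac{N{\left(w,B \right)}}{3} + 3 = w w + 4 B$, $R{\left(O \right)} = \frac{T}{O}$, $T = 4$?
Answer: $890$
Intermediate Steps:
$R{\left(O \right)} = \frac{4}{O}$
$N{\left(w,B \right)} = -9 + 3 w^{2} + 12 B$ ($N{\left(w,B \right)} = -9 + 3 \left(w w + 4 B\right) = -9 + 3 \left(w^{2} + 4 B\right) = -9 + \left(3 w^{2} + 12 B\right) = -9 + 3 w^{2} + 12 B$)
$- 16 N{\left(R{\left(-2 \right)},-5 \right)} - 22 = - 16 \left(-9 + 3 \left(\frac{4}{-2}\right)^{2} + 12 \left(-5\right)\right) - 22 = - 16 \left(-9 + 3 \left(4 \left(- \frac{1}{2}\right)\right)^{2} - 60\right) - 22 = - 16 \left(-9 + 3 \left(-2\right)^{2} - 60\right) - 22 = - 16 \left(-9 + 3 \cdot 4 - 60\right) - 22 = - 16 \left(-9 + 12 - 60\right) - 22 = \left(-16\right) \left(-57\right) - 22 = 912 - 22 = 890$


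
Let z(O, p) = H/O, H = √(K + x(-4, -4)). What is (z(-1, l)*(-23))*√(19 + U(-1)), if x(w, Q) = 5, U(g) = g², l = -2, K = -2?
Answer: 46*√15 ≈ 178.16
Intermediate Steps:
H = √3 (H = √(-2 + 5) = √3 ≈ 1.7320)
z(O, p) = √3/O
(z(-1, l)*(-23))*√(19 + U(-1)) = ((√3/(-1))*(-23))*√(19 + (-1)²) = ((√3*(-1))*(-23))*√(19 + 1) = (-√3*(-23))*√20 = (23*√3)*(2*√5) = 46*√15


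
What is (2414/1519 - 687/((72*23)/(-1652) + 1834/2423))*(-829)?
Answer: -866201801990543/373187920 ≈ -2.3211e+6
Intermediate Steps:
(2414/1519 - 687/((72*23)/(-1652) + 1834/2423))*(-829) = (2414*(1/1519) - 687/(1656*(-1/1652) + 1834*(1/2423)))*(-829) = (2414/1519 - 687/(-414/413 + 1834/2423))*(-829) = (2414/1519 - 687/(-245680/1000699))*(-829) = (2414/1519 - 687*(-1000699/245680))*(-829) = (2414/1519 + 687480213/245680)*(-829) = (1044875515067/373187920)*(-829) = -866201801990543/373187920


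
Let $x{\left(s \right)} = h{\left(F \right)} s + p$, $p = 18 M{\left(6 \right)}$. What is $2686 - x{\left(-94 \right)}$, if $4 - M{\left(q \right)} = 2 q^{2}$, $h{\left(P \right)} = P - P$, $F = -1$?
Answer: $3910$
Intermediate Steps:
$h{\left(P \right)} = 0$
$M{\left(q \right)} = 4 - 2 q^{2}$
$p = -1224$ ($p = 18 \left(4 - 2 \cdot 6^{2}\right) = 18 \left(4 - 72\right) = 18 \left(-68\right) = -1224$)
$x{\left(s \right)} = -1224$ ($x{\left(s \right)} = 0 s - 1224 = 0 - 1224 = -1224$)
$2686 - x{\left(-94 \right)} = 2686 - -1224 = 2686 + 1224 = 3910$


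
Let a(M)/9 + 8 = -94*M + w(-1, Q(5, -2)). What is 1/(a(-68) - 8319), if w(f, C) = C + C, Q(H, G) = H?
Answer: 1/49227 ≈ 2.0314e-5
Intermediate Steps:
w(f, C) = 2*C
a(M) = 18 - 846*M (a(M) = -72 + 9*(-94*M + 2*5) = -72 + 9*(-94*M + 10) = -72 + 9*(10 - 94*M) = -72 + (90 - 846*M) = 18 - 846*M)
1/(a(-68) - 8319) = 1/((18 - 846*(-68)) - 8319) = 1/((18 + 57528) - 8319) = 1/(57546 - 8319) = 1/49227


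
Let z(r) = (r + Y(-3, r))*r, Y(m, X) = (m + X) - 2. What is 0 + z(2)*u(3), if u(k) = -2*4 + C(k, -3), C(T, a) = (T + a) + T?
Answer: 10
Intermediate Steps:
C(T, a) = a + 2*T
Y(m, X) = -2 + X + m (Y(m, X) = (X + m) - 2 = -2 + X + m)
z(r) = r*(-5 + 2*r) (z(r) = (r + (-2 + r - 3))*r = (r + (-5 + r))*r = (-5 + 2*r)*r = r*(-5 + 2*r))
u(k) = -11 + 2*k (u(k) = -2*4 + (-3 + 2*k) = -8 + (-3 + 2*k) = -11 + 2*k)
0 + z(2)*u(3) = 0 + (2*(-5 + 2*2))*(-11 + 2*3) = 0 + (2*(-5 + 4))*(-11 + 6) = 0 + (2*(-1))*(-5) = 0 - 2*(-5) = 0 + 10 = 10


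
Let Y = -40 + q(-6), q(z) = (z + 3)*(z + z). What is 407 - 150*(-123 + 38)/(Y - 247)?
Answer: 89407/251 ≈ 356.20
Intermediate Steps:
q(z) = 2*z*(3 + z) (q(z) = (3 + z)*(2*z) = 2*z*(3 + z))
Y = -4 (Y = -40 + 2*(-6)*(3 - 6) = -40 + 2*(-6)*(-3) = -40 + 36 = -4)
407 - 150*(-123 + 38)/(Y - 247) = 407 - 150*(-123 + 38)/(-4 - 247) = 407 - (-12750)/(-251) = 407 - (-12750)*(-1)/251 = 407 - 150*85/251 = 407 - 12750/251 = 89407/251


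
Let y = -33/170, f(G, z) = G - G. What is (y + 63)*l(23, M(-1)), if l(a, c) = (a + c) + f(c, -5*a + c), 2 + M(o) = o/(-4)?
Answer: 10677/8 ≈ 1334.6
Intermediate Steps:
M(o) = -2 - o/4 (M(o) = -2 + o/(-4) = -2 + o*(-¼) = -2 - o/4)
f(G, z) = 0
l(a, c) = a + c (l(a, c) = (a + c) + 0 = a + c)
y = -33/170 (y = -33*1/170 = -33/170 ≈ -0.19412)
(y + 63)*l(23, M(-1)) = (-33/170 + 63)*(23 + (-2 - ¼*(-1))) = 10677*(23 + (-2 + ¼))/170 = 10677*(23 - 7/4)/170 = (10677/170)*(85/4) = 10677/8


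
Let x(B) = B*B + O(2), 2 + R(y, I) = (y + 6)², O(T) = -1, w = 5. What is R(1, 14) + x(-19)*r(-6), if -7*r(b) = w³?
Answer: -44671/7 ≈ -6381.6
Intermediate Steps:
r(b) = -125/7 (r(b) = -⅐*5³ = -⅐*125 = -125/7)
R(y, I) = -2 + (6 + y)² (R(y, I) = -2 + (y + 6)² = -2 + (6 + y)²)
x(B) = -1 + B² (x(B) = B*B - 1 = B² - 1 = -1 + B²)
R(1, 14) + x(-19)*r(-6) = (-2 + (6 + 1)²) + (-1 + (-19)²)*(-125/7) = (-2 + 7²) + (-1 + 361)*(-125/7) = (-2 + 49) + 360*(-125/7) = 47 - 45000/7 = -44671/7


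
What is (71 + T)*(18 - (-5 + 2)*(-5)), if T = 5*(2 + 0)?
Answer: 243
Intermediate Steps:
T = 10 (T = 5*2 = 10)
(71 + T)*(18 - (-5 + 2)*(-5)) = (71 + 10)*(18 - (-5 + 2)*(-5)) = 81*(18 - (-3)*(-5)) = 81*(18 - 1*15) = 81*(18 - 15) = 81*3 = 243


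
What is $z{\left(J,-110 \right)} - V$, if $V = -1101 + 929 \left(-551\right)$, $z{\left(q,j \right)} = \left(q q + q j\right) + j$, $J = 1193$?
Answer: $1804889$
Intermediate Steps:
$z{\left(q,j \right)} = j + q^{2} + j q$ ($z{\left(q,j \right)} = \left(q^{2} + j q\right) + j = j + q^{2} + j q$)
$V = -512980$ ($V = -1101 - 511879 = -512980$)
$z{\left(J,-110 \right)} - V = \left(-110 + 1193^{2} - 131230\right) - -512980 = \left(-110 + 1423249 - 131230\right) + 512980 = 1291909 + 512980 = 1804889$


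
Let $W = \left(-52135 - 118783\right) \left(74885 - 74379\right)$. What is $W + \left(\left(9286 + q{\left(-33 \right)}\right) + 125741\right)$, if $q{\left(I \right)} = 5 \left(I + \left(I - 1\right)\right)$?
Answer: $-86349816$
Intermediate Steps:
$W = -86484508$ ($W = \left(-170918\right) 506 = -86484508$)
$q{\left(I \right)} = -5 + 10 I$ ($q{\left(I \right)} = 5 \left(I + \left(-1 + I\right)\right) = 5 \left(-1 + 2 I\right) = -5 + 10 I$)
$W + \left(\left(9286 + q{\left(-33 \right)}\right) + 125741\right) = -86484508 + \left(\left(9286 + \left(-5 + 10 \left(-33\right)\right)\right) + 125741\right) = -86484508 + \left(\left(9286 - 335\right) + 125741\right) = -86484508 + \left(8951 + 125741\right) = -86484508 + 134692 = -86349816$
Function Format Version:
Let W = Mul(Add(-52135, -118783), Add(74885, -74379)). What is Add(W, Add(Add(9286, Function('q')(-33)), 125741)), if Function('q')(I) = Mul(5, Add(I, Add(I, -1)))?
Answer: -86349816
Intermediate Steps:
W = -86484508 (W = Mul(-170918, 506) = -86484508)
Function('q')(I) = Add(-5, Mul(10, I)) (Function('q')(I) = Mul(5, Add(I, Add(-1, I))) = Mul(5, Add(-1, Mul(2, I))) = Add(-5, Mul(10, I)))
Add(W, Add(Add(9286, Function('q')(-33)), 125741)) = Add(-86484508, Add(Add(9286, Add(-5, Mul(10, -33))), 125741)) = Add(-86484508, Add(Add(9286, Add(-5, -330)), 125741)) = Add(-86484508, Add(Add(9286, -335), 125741)) = Add(-86484508, Add(8951, 125741)) = Add(-86484508, 134692) = -86349816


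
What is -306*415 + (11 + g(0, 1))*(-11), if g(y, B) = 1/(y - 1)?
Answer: -127100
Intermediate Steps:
g(y, B) = 1/(-1 + y)
-306*415 + (11 + g(0, 1))*(-11) = -306*415 + (11 + 1/(-1 + 0))*(-11) = -126990 + (11 + 1/(-1))*(-11) = -126990 + (11 - 1)*(-11) = -126990 + 10*(-11) = -126990 - 110 = -127100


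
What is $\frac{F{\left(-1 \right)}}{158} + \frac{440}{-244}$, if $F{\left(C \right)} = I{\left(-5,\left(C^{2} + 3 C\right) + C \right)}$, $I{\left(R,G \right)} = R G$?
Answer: $- \frac{16465}{9638} \approx -1.7083$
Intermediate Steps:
$I{\left(R,G \right)} = G R$
$F{\left(C \right)} = - 20 C - 5 C^{2}$ ($F{\left(C \right)} = \left(\left(C^{2} + 3 C\right) + C\right) \left(-5\right) = \left(C^{2} + 4 C\right) \left(-5\right) = - 20 C - 5 C^{2}$)
$\frac{F{\left(-1 \right)}}{158} + \frac{440}{-244} = \frac{\left(-5\right) \left(-1\right) \left(4 - 1\right)}{158} + \frac{440}{-244} = \left(-5\right) \left(-1\right) 3 \cdot \frac{1}{158} + 440 \left(- \frac{1}{244}\right) = 15 \cdot \frac{1}{158} - \frac{110}{61} = \frac{15}{158} - \frac{110}{61} = - \frac{16465}{9638}$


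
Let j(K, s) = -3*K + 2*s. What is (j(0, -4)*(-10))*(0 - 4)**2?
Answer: 1280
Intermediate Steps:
(j(0, -4)*(-10))*(0 - 4)**2 = ((-3*0 + 2*(-4))*(-10))*(0 - 4)**2 = ((0 - 8)*(-10))*(-4)**2 = -8*(-10)*16 = 80*16 = 1280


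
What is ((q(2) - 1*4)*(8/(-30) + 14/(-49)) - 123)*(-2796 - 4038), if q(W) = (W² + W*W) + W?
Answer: 30213114/35 ≈ 8.6323e+5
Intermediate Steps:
q(W) = W + 2*W² (q(W) = (W² + W²) + W = 2*W² + W = W + 2*W²)
((q(2) - 1*4)*(8/(-30) + 14/(-49)) - 123)*(-2796 - 4038) = ((2*(1 + 2*2) - 1*4)*(8/(-30) + 14/(-49)) - 123)*(-2796 - 4038) = ((2*(1 + 4) - 4)*(8*(-1/30) + 14*(-1/49)) - 123)*(-6834) = ((2*5 - 4)*(-4/15 - 2/7) - 123)*(-6834) = ((10 - 4)*(-58/105) - 123)*(-6834) = (6*(-58/105) - 123)*(-6834) = (-116/35 - 123)*(-6834) = -4421/35*(-6834) = 30213114/35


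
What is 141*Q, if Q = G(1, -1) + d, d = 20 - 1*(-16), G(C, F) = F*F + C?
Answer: 5358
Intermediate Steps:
G(C, F) = C + F² (G(C, F) = F² + C = C + F²)
d = 36 (d = 20 + 16 = 36)
Q = 38 (Q = (1 + (-1)²) + 36 = (1 + 1) + 36 = 2 + 36 = 38)
141*Q = 141*38 = 5358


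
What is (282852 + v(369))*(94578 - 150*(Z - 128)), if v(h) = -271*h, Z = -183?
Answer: 25823963484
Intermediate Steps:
(282852 + v(369))*(94578 - 150*(Z - 128)) = (282852 - 271*369)*(94578 - 150*(-183 - 128)) = (282852 - 99999)*(94578 - 150*(-311)) = 182853*(94578 + 46650) = 182853*141228 = 25823963484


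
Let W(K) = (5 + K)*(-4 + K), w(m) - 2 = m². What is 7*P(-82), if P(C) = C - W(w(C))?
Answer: -316721048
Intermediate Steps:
w(m) = 2 + m²
W(K) = (-4 + K)*(5 + K)
P(C) = 18 + C - C² - (2 + C²)² (P(C) = C - (-20 + (2 + C²) + (2 + C²)²) = C - (-18 + C² + (2 + C²)²) = C + (18 - C² - (2 + C²)²) = 18 + C - C² - (2 + C²)²)
7*P(-82) = 7*(14 - 82 - 1*(-82)⁴ - 5*(-82)²) = 7*(14 - 82 - 1*45212176 - 5*6724) = 7*(14 - 82 - 45212176 - 33620) = 7*(-45245864) = -316721048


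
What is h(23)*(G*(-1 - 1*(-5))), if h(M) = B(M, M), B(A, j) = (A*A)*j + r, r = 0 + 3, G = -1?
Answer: -48680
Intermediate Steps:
r = 3
B(A, j) = 3 + j*A² (B(A, j) = (A*A)*j + 3 = A²*j + 3 = j*A² + 3 = 3 + j*A²)
h(M) = 3 + M³ (h(M) = 3 + M*M² = 3 + M³)
h(23)*(G*(-1 - 1*(-5))) = (3 + 23³)*(-(-1 - 1*(-5))) = (3 + 12167)*(-(-1 + 5)) = 12170*(-1*4) = 12170*(-4) = -48680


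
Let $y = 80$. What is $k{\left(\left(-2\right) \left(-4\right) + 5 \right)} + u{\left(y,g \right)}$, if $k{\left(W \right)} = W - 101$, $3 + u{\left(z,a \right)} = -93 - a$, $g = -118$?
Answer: $-66$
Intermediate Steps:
$u{\left(z,a \right)} = -96 - a$ ($u{\left(z,a \right)} = -3 - \left(93 + a\right) = -96 - a$)
$k{\left(W \right)} = -101 + W$
$k{\left(\left(-2\right) \left(-4\right) + 5 \right)} + u{\left(y,g \right)} = \left(-101 + \left(\left(-2\right) \left(-4\right) + 5\right)\right) - -22 = \left(-101 + \left(8 + 5\right)\right) + \left(-96 + 118\right) = \left(-101 + 13\right) + 22 = -88 + 22 = -66$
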